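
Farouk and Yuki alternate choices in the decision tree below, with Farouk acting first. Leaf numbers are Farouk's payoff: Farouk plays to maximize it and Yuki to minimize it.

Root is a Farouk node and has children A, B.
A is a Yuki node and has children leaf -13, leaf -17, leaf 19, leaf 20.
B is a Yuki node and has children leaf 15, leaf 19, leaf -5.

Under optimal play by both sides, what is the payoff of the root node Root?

A (Yuki): min(-13, -17, 19, 20) = -17
B (Yuki): min(15, 19, -5) = -5
Root (Farouk): max(-17, -5) = -5

-5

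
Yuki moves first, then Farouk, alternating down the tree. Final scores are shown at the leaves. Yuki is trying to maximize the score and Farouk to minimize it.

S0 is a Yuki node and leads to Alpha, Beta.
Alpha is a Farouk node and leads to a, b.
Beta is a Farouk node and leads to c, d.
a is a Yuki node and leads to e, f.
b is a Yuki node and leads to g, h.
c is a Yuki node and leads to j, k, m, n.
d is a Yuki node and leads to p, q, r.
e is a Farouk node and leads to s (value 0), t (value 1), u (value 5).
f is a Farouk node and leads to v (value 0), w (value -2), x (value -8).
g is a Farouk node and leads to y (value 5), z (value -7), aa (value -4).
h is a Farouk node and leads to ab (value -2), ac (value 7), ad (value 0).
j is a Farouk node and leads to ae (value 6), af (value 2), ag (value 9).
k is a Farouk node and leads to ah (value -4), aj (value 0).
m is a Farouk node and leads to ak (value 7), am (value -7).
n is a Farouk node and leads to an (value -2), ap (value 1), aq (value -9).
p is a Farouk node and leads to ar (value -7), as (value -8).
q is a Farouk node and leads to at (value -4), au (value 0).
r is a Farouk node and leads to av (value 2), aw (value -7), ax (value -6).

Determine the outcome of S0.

-2

e (Farouk): min(0, 1, 5) = 0
f (Farouk): min(0, -2, -8) = -8
a (Yuki): max(0, -8) = 0
g (Farouk): min(5, -7, -4) = -7
h (Farouk): min(-2, 7, 0) = -2
b (Yuki): max(-7, -2) = -2
Alpha (Farouk): min(0, -2) = -2
j (Farouk): min(6, 2, 9) = 2
k (Farouk): min(-4, 0) = -4
m (Farouk): min(7, -7) = -7
n (Farouk): min(-2, 1, -9) = -9
c (Yuki): max(2, -4, -7, -9) = 2
p (Farouk): min(-7, -8) = -8
q (Farouk): min(-4, 0) = -4
r (Farouk): min(2, -7, -6) = -7
d (Yuki): max(-8, -4, -7) = -4
Beta (Farouk): min(2, -4) = -4
S0 (Yuki): max(-2, -4) = -2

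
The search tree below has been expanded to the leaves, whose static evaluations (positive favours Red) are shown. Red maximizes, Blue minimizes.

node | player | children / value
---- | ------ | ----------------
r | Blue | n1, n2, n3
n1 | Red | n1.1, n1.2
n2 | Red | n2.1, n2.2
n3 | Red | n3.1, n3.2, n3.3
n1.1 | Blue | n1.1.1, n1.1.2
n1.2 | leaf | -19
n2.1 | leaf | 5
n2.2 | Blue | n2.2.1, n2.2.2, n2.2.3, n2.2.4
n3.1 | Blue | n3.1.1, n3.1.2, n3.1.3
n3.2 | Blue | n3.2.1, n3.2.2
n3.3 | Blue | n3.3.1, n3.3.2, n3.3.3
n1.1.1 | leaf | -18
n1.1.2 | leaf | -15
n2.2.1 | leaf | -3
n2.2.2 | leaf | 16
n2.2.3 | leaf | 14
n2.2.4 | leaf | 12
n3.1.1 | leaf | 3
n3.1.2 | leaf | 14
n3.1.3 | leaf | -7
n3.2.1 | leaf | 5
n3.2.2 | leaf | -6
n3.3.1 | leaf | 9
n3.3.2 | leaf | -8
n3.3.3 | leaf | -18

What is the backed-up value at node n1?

n1.1 (Blue): min(-18, -15) = -18
n1 (Red): max(-18, -19) = -18

-18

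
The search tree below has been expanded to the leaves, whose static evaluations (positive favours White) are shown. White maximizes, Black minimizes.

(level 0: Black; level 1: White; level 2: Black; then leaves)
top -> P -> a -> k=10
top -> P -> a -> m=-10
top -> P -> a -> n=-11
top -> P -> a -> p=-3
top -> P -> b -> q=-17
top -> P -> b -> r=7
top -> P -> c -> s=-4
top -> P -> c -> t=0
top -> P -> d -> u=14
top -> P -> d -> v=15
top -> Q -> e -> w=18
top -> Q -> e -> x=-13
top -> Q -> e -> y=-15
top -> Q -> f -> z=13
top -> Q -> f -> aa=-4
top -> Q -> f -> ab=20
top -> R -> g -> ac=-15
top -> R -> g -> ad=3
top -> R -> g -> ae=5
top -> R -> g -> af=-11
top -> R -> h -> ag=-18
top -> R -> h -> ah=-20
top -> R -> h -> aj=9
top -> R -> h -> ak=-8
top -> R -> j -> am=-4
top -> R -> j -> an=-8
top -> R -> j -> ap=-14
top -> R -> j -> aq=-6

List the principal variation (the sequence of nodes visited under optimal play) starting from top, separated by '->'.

a (Black): min(10, -10, -11, -3) = -11
b (Black): min(-17, 7) = -17
c (Black): min(-4, 0) = -4
d (Black): min(14, 15) = 14
P (White): max(-11, -17, -4, 14) = 14
e (Black): min(18, -13, -15) = -15
f (Black): min(13, -4, 20) = -4
Q (White): max(-15, -4) = -4
g (Black): min(-15, 3, 5, -11) = -15
h (Black): min(-18, -20, 9, -8) = -20
j (Black): min(-4, -8, -14, -6) = -14
R (White): max(-15, -20, -14) = -14
top (Black): min(14, -4, -14) = -14
At top, Black picks R (lowest: -14).
At R, White picks j (highest: -14).
At j, Black picks ap (lowest: -14).
Terminal value -14.

top -> R -> j -> ap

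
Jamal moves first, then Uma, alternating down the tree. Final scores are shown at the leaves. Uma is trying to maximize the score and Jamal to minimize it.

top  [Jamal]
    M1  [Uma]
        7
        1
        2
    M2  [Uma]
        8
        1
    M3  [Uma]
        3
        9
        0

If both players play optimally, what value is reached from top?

M1 (Uma): max(7, 1, 2) = 7
M2 (Uma): max(8, 1) = 8
M3 (Uma): max(3, 9, 0) = 9
top (Jamal): min(7, 8, 9) = 7

7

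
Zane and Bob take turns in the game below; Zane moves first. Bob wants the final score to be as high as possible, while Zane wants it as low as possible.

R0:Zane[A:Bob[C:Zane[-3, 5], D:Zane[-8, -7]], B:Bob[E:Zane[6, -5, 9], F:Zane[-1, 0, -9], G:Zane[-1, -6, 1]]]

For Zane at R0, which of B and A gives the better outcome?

E (Zane): min(6, -5, 9) = -5
F (Zane): min(-1, 0, -9) = -9
G (Zane): min(-1, -6, 1) = -6
B (Bob): max(-5, -9, -6) = -5
C (Zane): min(-3, 5) = -3
D (Zane): min(-8, -7) = -8
A (Bob): max(-3, -8) = -3
Zane prefers the lower value; B=-5, A=-3. B is better since -5 < -3.

B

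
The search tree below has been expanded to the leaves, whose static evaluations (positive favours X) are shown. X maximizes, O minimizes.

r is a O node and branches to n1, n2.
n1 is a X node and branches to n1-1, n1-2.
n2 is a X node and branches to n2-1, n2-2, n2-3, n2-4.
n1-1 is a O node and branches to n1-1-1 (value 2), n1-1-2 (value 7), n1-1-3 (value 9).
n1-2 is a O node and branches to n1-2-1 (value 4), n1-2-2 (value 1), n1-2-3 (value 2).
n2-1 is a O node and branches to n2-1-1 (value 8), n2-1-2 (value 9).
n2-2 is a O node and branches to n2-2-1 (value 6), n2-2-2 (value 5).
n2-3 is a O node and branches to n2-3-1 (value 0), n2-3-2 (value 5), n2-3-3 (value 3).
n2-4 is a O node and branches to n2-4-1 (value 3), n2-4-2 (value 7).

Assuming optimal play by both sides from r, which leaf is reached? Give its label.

n1-1-1

n1-1 (O): min(2, 7, 9) = 2
n1-2 (O): min(4, 1, 2) = 1
n1 (X): max(2, 1) = 2
n2-1 (O): min(8, 9) = 8
n2-2 (O): min(6, 5) = 5
n2-3 (O): min(0, 5, 3) = 0
n2-4 (O): min(3, 7) = 3
n2 (X): max(8, 5, 0, 3) = 8
r (O): min(2, 8) = 2
At r, O picks n1 (lowest: 2).
At n1, X picks n1-1 (highest: 2).
At n1-1, O picks n1-1-1 (lowest: 2).
Terminal value 2.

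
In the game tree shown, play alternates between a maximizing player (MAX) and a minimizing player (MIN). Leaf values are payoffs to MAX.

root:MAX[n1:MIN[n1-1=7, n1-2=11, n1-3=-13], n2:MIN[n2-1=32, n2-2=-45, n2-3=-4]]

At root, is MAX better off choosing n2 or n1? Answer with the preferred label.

n2 (MIN): min(32, -45, -4) = -45
n1 (MIN): min(7, 11, -13) = -13
MAX prefers the higher value; n2=-45, n1=-13. n1 is better since -13 > -45.

n1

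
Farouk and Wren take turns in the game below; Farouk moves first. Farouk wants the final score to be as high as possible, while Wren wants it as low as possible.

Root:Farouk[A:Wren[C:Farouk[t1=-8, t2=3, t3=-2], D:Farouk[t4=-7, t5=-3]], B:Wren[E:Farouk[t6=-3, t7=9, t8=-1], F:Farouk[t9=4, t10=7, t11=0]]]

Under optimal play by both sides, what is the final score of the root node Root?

C (Farouk): max(-8, 3, -2) = 3
D (Farouk): max(-7, -3) = -3
A (Wren): min(3, -3) = -3
E (Farouk): max(-3, 9, -1) = 9
F (Farouk): max(4, 7, 0) = 7
B (Wren): min(9, 7) = 7
Root (Farouk): max(-3, 7) = 7

7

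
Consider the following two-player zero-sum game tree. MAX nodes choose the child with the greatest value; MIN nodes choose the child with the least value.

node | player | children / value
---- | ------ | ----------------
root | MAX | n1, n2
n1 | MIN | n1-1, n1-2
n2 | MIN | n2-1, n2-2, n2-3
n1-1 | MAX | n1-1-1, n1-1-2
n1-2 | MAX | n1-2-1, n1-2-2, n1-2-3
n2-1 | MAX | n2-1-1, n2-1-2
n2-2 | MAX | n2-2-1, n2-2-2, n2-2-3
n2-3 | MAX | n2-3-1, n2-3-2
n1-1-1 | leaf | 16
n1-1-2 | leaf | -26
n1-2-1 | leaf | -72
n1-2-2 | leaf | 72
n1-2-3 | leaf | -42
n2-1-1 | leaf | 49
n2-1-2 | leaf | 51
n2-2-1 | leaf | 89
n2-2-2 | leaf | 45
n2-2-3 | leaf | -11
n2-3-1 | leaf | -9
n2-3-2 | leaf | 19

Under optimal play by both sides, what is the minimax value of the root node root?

19

n1-1 (MAX): max(16, -26) = 16
n1-2 (MAX): max(-72, 72, -42) = 72
n1 (MIN): min(16, 72) = 16
n2-1 (MAX): max(49, 51) = 51
n2-2 (MAX): max(89, 45, -11) = 89
n2-3 (MAX): max(-9, 19) = 19
n2 (MIN): min(51, 89, 19) = 19
root (MAX): max(16, 19) = 19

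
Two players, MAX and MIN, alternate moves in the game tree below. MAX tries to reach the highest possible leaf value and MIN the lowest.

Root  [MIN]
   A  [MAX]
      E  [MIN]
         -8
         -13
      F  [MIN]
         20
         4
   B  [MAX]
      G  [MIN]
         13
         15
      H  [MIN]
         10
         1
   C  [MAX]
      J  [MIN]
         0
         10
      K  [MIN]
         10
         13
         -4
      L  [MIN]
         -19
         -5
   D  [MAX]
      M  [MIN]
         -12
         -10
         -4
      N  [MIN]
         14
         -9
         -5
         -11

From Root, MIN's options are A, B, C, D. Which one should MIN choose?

E (MIN): min(-8, -13) = -13
F (MIN): min(20, 4) = 4
A (MAX): max(-13, 4) = 4
G (MIN): min(13, 15) = 13
H (MIN): min(10, 1) = 1
B (MAX): max(13, 1) = 13
J (MIN): min(0, 10) = 0
K (MIN): min(10, 13, -4) = -4
L (MIN): min(-19, -5) = -19
C (MAX): max(0, -4, -19) = 0
M (MIN): min(-12, -10, -4) = -12
N (MIN): min(14, -9, -5, -11) = -11
D (MAX): max(-12, -11) = -11
Root (MIN): min(4, 13, 0, -11) = -11
MIN at Root wants the lowest of {A=4, B=13, C=0, D=-11}, so chooses D.

D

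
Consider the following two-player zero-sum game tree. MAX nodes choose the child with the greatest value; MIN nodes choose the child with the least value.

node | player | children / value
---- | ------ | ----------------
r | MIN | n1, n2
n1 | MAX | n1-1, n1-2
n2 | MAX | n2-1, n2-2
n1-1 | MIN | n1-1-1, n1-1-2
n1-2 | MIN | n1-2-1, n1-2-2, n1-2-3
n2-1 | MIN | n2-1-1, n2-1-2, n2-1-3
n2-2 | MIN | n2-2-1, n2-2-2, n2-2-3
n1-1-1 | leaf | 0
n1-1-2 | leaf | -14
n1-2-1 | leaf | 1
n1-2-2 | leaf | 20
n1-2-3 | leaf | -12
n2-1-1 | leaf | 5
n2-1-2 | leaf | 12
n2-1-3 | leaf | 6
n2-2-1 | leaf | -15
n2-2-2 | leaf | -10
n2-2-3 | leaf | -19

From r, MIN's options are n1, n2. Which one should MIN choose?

n1-1 (MIN): min(0, -14) = -14
n1-2 (MIN): min(1, 20, -12) = -12
n1 (MAX): max(-14, -12) = -12
n2-1 (MIN): min(5, 12, 6) = 5
n2-2 (MIN): min(-15, -10, -19) = -19
n2 (MAX): max(5, -19) = 5
r (MIN): min(-12, 5) = -12
MIN at r wants the lowest of {n1=-12, n2=5}, so chooses n1.

n1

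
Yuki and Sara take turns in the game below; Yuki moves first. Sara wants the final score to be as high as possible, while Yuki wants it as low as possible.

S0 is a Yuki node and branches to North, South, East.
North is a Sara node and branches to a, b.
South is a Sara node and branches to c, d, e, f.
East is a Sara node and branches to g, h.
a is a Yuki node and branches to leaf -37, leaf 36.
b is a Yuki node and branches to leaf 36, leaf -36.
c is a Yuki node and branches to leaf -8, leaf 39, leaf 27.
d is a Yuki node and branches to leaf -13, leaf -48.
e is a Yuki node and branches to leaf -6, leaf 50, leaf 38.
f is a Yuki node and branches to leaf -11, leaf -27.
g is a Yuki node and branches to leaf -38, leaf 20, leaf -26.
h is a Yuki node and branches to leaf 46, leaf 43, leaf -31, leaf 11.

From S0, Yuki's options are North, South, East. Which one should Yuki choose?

North

a (Yuki): min(-37, 36) = -37
b (Yuki): min(36, -36) = -36
North (Sara): max(-37, -36) = -36
c (Yuki): min(-8, 39, 27) = -8
d (Yuki): min(-13, -48) = -48
e (Yuki): min(-6, 50, 38) = -6
f (Yuki): min(-11, -27) = -27
South (Sara): max(-8, -48, -6, -27) = -6
g (Yuki): min(-38, 20, -26) = -38
h (Yuki): min(46, 43, -31, 11) = -31
East (Sara): max(-38, -31) = -31
S0 (Yuki): min(-36, -6, -31) = -36
Yuki at S0 wants the lowest of {North=-36, South=-6, East=-31}, so chooses North.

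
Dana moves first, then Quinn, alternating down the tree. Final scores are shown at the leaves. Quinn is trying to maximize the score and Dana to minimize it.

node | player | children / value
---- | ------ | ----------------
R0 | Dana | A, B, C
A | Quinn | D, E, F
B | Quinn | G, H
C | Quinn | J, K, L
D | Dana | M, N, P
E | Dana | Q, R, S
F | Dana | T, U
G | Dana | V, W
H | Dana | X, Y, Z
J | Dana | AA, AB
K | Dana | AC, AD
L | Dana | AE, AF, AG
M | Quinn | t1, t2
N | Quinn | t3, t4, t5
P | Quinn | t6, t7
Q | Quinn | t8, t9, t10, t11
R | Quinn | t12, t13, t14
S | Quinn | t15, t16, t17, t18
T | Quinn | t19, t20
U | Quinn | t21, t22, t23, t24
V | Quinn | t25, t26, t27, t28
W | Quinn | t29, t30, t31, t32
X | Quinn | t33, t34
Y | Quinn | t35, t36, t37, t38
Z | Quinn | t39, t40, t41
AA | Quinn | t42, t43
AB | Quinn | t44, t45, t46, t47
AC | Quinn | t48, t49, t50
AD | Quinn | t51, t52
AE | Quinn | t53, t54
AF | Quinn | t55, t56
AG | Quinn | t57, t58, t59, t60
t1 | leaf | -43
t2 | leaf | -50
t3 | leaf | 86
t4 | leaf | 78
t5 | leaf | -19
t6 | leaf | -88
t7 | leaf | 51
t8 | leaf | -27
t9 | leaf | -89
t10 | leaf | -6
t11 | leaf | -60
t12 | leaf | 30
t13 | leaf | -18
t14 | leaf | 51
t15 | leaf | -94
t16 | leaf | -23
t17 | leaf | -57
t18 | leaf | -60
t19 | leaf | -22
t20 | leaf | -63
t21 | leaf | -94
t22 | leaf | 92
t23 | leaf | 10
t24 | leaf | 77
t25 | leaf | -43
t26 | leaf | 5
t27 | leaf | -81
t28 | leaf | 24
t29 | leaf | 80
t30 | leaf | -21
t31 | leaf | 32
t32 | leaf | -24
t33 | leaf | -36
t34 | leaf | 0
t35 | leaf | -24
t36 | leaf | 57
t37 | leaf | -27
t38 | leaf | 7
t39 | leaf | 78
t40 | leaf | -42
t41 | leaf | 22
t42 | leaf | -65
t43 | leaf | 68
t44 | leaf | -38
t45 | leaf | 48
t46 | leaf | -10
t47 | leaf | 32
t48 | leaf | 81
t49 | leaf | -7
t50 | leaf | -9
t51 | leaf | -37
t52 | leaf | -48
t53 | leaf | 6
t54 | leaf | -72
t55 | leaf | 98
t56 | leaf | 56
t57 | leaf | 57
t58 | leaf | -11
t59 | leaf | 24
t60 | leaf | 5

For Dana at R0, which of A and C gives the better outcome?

M (Quinn): max(-43, -50) = -43
N (Quinn): max(86, 78, -19) = 86
P (Quinn): max(-88, 51) = 51
D (Dana): min(-43, 86, 51) = -43
Q (Quinn): max(-27, -89, -6, -60) = -6
R (Quinn): max(30, -18, 51) = 51
S (Quinn): max(-94, -23, -57, -60) = -23
E (Dana): min(-6, 51, -23) = -23
T (Quinn): max(-22, -63) = -22
U (Quinn): max(-94, 92, 10, 77) = 92
F (Dana): min(-22, 92) = -22
A (Quinn): max(-43, -23, -22) = -22
AA (Quinn): max(-65, 68) = 68
AB (Quinn): max(-38, 48, -10, 32) = 48
J (Dana): min(68, 48) = 48
AC (Quinn): max(81, -7, -9) = 81
AD (Quinn): max(-37, -48) = -37
K (Dana): min(81, -37) = -37
AE (Quinn): max(6, -72) = 6
AF (Quinn): max(98, 56) = 98
AG (Quinn): max(57, -11, 24, 5) = 57
L (Dana): min(6, 98, 57) = 6
C (Quinn): max(48, -37, 6) = 48
Dana prefers the lower value; A=-22, C=48. A is better since -22 < 48.

A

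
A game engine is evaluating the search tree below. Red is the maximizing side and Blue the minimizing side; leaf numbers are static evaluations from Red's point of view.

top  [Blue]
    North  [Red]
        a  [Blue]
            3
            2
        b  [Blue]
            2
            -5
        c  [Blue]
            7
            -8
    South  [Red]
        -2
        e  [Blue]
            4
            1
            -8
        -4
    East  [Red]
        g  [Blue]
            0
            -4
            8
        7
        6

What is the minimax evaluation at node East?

g (Blue): min(0, -4, 8) = -4
East (Red): max(-4, 7, 6) = 7

7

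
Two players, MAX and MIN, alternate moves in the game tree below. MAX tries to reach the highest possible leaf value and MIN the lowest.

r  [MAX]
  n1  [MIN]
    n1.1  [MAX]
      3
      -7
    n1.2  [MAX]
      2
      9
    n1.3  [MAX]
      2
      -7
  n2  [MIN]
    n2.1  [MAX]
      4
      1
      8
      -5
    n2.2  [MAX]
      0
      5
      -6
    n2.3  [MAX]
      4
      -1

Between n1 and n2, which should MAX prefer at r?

n2

n1.1 (MAX): max(3, -7) = 3
n1.2 (MAX): max(2, 9) = 9
n1.3 (MAX): max(2, -7) = 2
n1 (MIN): min(3, 9, 2) = 2
n2.1 (MAX): max(4, 1, 8, -5) = 8
n2.2 (MAX): max(0, 5, -6) = 5
n2.3 (MAX): max(4, -1) = 4
n2 (MIN): min(8, 5, 4) = 4
MAX prefers the higher value; n1=2, n2=4. n2 is better since 4 > 2.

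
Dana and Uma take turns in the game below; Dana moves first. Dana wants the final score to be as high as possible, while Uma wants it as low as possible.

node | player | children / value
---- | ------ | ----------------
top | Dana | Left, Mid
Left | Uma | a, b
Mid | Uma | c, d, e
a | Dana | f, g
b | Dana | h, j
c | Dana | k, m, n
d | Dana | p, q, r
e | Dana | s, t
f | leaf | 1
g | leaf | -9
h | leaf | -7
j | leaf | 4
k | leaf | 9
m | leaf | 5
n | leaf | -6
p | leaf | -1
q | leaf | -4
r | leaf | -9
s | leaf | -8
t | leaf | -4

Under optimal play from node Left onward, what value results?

1

a (Dana): max(1, -9) = 1
b (Dana): max(-7, 4) = 4
Left (Uma): min(1, 4) = 1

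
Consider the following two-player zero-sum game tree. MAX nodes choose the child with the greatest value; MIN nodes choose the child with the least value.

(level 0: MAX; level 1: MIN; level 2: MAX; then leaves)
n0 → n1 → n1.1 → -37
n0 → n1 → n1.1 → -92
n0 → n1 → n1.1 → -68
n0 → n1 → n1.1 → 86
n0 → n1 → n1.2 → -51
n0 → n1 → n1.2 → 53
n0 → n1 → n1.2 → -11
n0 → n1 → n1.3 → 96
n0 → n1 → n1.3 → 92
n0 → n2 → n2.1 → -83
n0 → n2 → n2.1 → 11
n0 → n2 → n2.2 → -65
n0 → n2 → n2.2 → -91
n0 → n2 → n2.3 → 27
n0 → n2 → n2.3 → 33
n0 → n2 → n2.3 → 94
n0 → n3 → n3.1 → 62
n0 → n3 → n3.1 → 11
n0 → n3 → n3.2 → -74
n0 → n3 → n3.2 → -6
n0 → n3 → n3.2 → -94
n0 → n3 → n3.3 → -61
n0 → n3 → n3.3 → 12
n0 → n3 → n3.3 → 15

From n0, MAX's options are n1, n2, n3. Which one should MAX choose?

n1.1 (MAX): max(-37, -92, -68, 86) = 86
n1.2 (MAX): max(-51, 53, -11) = 53
n1.3 (MAX): max(96, 92) = 96
n1 (MIN): min(86, 53, 96) = 53
n2.1 (MAX): max(-83, 11) = 11
n2.2 (MAX): max(-65, -91) = -65
n2.3 (MAX): max(27, 33, 94) = 94
n2 (MIN): min(11, -65, 94) = -65
n3.1 (MAX): max(62, 11) = 62
n3.2 (MAX): max(-74, -6, -94) = -6
n3.3 (MAX): max(-61, 12, 15) = 15
n3 (MIN): min(62, -6, 15) = -6
n0 (MAX): max(53, -65, -6) = 53
MAX at n0 wants the highest of {n1=53, n2=-65, n3=-6}, so chooses n1.

n1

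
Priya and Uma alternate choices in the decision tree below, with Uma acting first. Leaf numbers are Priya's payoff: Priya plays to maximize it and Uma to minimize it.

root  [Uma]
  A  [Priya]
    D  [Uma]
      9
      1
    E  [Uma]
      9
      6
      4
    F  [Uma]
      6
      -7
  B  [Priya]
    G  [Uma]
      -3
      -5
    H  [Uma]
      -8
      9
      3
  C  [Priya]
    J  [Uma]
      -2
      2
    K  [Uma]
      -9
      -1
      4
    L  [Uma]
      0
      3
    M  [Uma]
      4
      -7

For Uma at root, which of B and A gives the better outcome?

G (Uma): min(-3, -5) = -5
H (Uma): min(-8, 9, 3) = -8
B (Priya): max(-5, -8) = -5
D (Uma): min(9, 1) = 1
E (Uma): min(9, 6, 4) = 4
F (Uma): min(6, -7) = -7
A (Priya): max(1, 4, -7) = 4
Uma prefers the lower value; B=-5, A=4. B is better since -5 < 4.

B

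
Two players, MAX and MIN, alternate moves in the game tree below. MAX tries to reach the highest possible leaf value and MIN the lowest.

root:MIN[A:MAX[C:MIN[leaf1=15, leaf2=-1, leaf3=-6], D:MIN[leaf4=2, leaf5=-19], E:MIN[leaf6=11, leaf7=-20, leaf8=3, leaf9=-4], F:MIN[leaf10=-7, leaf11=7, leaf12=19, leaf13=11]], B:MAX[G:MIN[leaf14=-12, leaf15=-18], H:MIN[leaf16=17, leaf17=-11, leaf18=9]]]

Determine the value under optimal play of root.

C (MIN): min(15, -1, -6) = -6
D (MIN): min(2, -19) = -19
E (MIN): min(11, -20, 3, -4) = -20
F (MIN): min(-7, 7, 19, 11) = -7
A (MAX): max(-6, -19, -20, -7) = -6
G (MIN): min(-12, -18) = -18
H (MIN): min(17, -11, 9) = -11
B (MAX): max(-18, -11) = -11
root (MIN): min(-6, -11) = -11

-11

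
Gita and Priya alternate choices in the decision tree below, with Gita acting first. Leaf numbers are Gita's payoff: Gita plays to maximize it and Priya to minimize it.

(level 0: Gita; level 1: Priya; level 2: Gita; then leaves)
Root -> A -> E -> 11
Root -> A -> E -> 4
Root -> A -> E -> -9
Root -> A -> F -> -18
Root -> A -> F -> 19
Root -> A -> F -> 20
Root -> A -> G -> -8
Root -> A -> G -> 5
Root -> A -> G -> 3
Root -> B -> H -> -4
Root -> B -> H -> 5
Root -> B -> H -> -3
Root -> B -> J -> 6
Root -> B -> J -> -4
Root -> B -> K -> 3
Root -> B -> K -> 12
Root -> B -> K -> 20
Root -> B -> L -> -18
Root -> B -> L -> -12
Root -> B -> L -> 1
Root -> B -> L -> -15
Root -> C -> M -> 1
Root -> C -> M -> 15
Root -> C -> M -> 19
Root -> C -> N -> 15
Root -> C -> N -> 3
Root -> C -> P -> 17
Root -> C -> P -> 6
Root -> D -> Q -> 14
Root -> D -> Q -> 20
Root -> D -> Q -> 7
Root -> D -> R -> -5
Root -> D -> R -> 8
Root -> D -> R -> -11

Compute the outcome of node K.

20

K (Gita): max(3, 12, 20) = 20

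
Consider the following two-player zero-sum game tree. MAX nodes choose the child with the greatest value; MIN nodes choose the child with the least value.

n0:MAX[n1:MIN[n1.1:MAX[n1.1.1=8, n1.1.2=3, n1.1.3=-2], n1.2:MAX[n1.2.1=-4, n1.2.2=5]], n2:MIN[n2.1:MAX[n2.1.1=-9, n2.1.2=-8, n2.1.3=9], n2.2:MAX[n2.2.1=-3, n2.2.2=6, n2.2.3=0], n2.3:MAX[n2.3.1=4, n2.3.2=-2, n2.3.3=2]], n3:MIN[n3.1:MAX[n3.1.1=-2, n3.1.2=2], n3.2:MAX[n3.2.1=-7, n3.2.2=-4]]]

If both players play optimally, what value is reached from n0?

5

n1.1 (MAX): max(8, 3, -2) = 8
n1.2 (MAX): max(-4, 5) = 5
n1 (MIN): min(8, 5) = 5
n2.1 (MAX): max(-9, -8, 9) = 9
n2.2 (MAX): max(-3, 6, 0) = 6
n2.3 (MAX): max(4, -2, 2) = 4
n2 (MIN): min(9, 6, 4) = 4
n3.1 (MAX): max(-2, 2) = 2
n3.2 (MAX): max(-7, -4) = -4
n3 (MIN): min(2, -4) = -4
n0 (MAX): max(5, 4, -4) = 5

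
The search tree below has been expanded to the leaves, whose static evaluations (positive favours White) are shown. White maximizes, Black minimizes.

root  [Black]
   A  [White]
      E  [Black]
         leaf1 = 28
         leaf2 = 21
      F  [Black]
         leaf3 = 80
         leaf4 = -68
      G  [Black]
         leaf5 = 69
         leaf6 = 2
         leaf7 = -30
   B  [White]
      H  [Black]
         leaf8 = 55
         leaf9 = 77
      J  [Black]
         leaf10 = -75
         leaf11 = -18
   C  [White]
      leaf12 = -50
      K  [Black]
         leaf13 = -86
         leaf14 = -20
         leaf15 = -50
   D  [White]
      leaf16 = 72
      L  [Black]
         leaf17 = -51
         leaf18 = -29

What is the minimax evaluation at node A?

E (Black): min(28, 21) = 21
F (Black): min(80, -68) = -68
G (Black): min(69, 2, -30) = -30
A (White): max(21, -68, -30) = 21

21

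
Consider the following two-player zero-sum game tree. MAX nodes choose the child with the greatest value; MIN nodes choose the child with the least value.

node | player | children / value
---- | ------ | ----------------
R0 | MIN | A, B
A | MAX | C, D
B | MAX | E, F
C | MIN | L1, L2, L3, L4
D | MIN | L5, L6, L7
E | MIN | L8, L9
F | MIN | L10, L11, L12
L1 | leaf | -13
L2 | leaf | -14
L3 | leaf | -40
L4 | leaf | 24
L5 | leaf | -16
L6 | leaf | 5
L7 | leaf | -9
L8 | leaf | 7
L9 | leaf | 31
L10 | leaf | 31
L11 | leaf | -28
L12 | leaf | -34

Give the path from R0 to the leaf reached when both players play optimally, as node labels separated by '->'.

R0 -> A -> D -> L5

C (MIN): min(-13, -14, -40, 24) = -40
D (MIN): min(-16, 5, -9) = -16
A (MAX): max(-40, -16) = -16
E (MIN): min(7, 31) = 7
F (MIN): min(31, -28, -34) = -34
B (MAX): max(7, -34) = 7
R0 (MIN): min(-16, 7) = -16
At R0, MIN picks A (lowest: -16).
At A, MAX picks D (highest: -16).
At D, MIN picks L5 (lowest: -16).
Terminal value -16.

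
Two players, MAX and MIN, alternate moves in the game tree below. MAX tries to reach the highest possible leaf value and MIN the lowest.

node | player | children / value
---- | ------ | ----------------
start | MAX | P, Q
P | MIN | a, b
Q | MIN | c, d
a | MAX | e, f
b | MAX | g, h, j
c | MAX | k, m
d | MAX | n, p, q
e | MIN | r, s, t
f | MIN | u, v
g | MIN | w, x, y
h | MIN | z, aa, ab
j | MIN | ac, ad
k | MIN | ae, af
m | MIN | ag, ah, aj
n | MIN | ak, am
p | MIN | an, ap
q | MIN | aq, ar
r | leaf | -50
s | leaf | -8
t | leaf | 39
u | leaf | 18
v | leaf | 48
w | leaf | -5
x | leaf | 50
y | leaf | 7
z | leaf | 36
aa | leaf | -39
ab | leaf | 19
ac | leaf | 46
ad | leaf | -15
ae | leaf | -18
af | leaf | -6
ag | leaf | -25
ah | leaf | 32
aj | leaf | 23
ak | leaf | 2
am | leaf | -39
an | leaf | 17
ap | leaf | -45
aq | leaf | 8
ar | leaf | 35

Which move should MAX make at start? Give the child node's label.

P

e (MIN): min(-50, -8, 39) = -50
f (MIN): min(18, 48) = 18
a (MAX): max(-50, 18) = 18
g (MIN): min(-5, 50, 7) = -5
h (MIN): min(36, -39, 19) = -39
j (MIN): min(46, -15) = -15
b (MAX): max(-5, -39, -15) = -5
P (MIN): min(18, -5) = -5
k (MIN): min(-18, -6) = -18
m (MIN): min(-25, 32, 23) = -25
c (MAX): max(-18, -25) = -18
n (MIN): min(2, -39) = -39
p (MIN): min(17, -45) = -45
q (MIN): min(8, 35) = 8
d (MAX): max(-39, -45, 8) = 8
Q (MIN): min(-18, 8) = -18
start (MAX): max(-5, -18) = -5
MAX at start wants the highest of {P=-5, Q=-18}, so chooses P.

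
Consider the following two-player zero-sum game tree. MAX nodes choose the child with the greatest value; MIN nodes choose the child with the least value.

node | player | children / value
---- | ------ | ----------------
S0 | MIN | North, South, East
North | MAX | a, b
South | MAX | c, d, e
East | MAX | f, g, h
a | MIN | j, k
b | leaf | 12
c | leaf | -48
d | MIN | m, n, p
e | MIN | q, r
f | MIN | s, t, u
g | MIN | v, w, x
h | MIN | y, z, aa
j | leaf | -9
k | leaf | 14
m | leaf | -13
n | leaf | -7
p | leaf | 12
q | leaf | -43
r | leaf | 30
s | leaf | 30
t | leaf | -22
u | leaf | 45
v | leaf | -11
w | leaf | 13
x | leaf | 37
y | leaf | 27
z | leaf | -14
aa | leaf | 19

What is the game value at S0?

-13

a (MIN): min(-9, 14) = -9
North (MAX): max(-9, 12) = 12
d (MIN): min(-13, -7, 12) = -13
e (MIN): min(-43, 30) = -43
South (MAX): max(-48, -13, -43) = -13
f (MIN): min(30, -22, 45) = -22
g (MIN): min(-11, 13, 37) = -11
h (MIN): min(27, -14, 19) = -14
East (MAX): max(-22, -11, -14) = -11
S0 (MIN): min(12, -13, -11) = -13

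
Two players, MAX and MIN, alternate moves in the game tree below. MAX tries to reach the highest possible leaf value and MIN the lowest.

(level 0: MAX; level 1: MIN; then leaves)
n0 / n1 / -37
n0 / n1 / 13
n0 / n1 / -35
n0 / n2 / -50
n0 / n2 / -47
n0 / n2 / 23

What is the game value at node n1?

n1 (MIN): min(-37, 13, -35) = -37

-37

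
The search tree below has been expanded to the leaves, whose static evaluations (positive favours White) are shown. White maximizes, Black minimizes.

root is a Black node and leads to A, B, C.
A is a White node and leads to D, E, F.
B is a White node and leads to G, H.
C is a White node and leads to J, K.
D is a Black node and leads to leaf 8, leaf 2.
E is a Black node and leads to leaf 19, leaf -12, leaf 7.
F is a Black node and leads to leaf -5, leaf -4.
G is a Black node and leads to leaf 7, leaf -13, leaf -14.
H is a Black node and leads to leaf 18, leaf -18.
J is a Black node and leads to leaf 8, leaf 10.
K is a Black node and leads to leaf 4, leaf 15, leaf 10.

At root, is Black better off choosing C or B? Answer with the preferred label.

B

J (Black): min(8, 10) = 8
K (Black): min(4, 15, 10) = 4
C (White): max(8, 4) = 8
G (Black): min(7, -13, -14) = -14
H (Black): min(18, -18) = -18
B (White): max(-14, -18) = -14
Black prefers the lower value; C=8, B=-14. B is better since -14 < 8.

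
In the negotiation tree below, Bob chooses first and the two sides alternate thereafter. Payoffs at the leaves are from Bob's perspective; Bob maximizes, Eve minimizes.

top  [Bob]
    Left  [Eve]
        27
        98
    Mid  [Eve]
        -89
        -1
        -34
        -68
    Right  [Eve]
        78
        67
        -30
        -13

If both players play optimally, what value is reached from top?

27

Left (Eve): min(27, 98) = 27
Mid (Eve): min(-89, -1, -34, -68) = -89
Right (Eve): min(78, 67, -30, -13) = -30
top (Bob): max(27, -89, -30) = 27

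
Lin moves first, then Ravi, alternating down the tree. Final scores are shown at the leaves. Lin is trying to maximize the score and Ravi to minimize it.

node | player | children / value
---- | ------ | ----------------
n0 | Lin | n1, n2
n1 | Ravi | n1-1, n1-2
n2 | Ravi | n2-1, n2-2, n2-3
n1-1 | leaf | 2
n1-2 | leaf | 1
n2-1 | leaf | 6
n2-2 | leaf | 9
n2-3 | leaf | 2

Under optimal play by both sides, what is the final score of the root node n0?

n1 (Ravi): min(2, 1) = 1
n2 (Ravi): min(6, 9, 2) = 2
n0 (Lin): max(1, 2) = 2

2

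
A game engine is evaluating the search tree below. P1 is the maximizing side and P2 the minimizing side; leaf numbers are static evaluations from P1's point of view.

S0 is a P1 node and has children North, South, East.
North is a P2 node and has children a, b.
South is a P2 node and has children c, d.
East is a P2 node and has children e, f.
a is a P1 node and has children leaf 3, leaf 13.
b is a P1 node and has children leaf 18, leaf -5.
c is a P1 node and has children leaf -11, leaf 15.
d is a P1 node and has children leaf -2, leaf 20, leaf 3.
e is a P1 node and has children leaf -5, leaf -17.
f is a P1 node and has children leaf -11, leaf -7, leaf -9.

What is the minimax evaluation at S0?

15

a (P1): max(3, 13) = 13
b (P1): max(18, -5) = 18
North (P2): min(13, 18) = 13
c (P1): max(-11, 15) = 15
d (P1): max(-2, 20, 3) = 20
South (P2): min(15, 20) = 15
e (P1): max(-5, -17) = -5
f (P1): max(-11, -7, -9) = -7
East (P2): min(-5, -7) = -7
S0 (P1): max(13, 15, -7) = 15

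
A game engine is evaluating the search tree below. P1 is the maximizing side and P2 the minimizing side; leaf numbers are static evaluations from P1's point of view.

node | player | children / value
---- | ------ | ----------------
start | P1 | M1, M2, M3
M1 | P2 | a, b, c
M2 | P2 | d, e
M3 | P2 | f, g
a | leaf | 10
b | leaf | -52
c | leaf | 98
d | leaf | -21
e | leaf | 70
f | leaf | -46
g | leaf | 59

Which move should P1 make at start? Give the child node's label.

M2

M1 (P2): min(10, -52, 98) = -52
M2 (P2): min(-21, 70) = -21
M3 (P2): min(-46, 59) = -46
start (P1): max(-52, -21, -46) = -21
P1 at start wants the highest of {M1=-52, M2=-21, M3=-46}, so chooses M2.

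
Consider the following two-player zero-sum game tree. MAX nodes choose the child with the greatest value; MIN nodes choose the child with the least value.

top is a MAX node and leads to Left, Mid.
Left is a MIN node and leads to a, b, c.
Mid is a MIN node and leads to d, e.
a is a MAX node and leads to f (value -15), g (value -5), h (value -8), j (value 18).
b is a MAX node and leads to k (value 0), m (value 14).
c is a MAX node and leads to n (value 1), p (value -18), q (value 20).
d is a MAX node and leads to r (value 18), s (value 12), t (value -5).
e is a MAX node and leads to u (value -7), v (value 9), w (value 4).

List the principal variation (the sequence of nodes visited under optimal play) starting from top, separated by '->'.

a (MAX): max(-15, -5, -8, 18) = 18
b (MAX): max(0, 14) = 14
c (MAX): max(1, -18, 20) = 20
Left (MIN): min(18, 14, 20) = 14
d (MAX): max(18, 12, -5) = 18
e (MAX): max(-7, 9, 4) = 9
Mid (MIN): min(18, 9) = 9
top (MAX): max(14, 9) = 14
At top, MAX picks Left (highest: 14).
At Left, MIN picks b (lowest: 14).
At b, MAX picks m (highest: 14).
Terminal value 14.

top -> Left -> b -> m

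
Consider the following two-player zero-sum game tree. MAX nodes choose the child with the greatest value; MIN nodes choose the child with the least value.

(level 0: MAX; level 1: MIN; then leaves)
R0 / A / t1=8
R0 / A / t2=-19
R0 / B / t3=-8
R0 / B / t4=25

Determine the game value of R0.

-8

A (MIN): min(8, -19) = -19
B (MIN): min(-8, 25) = -8
R0 (MAX): max(-19, -8) = -8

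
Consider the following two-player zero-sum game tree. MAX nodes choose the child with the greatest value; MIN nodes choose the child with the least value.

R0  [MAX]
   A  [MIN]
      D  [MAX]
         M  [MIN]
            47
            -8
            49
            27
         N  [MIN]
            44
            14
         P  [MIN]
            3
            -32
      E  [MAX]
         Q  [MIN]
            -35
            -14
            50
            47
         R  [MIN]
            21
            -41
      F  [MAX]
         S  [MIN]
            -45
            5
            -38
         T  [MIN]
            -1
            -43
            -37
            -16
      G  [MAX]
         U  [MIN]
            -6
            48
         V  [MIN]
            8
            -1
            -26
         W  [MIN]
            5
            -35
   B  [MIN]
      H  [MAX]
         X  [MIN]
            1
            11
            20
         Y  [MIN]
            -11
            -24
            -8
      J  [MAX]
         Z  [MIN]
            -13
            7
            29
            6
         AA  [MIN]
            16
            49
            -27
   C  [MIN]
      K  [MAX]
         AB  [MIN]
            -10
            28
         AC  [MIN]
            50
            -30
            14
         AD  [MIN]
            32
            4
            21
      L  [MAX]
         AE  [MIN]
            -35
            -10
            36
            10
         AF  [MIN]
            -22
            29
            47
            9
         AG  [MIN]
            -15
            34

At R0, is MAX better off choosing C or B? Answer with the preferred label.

AB (MIN): min(-10, 28) = -10
AC (MIN): min(50, -30, 14) = -30
AD (MIN): min(32, 4, 21) = 4
K (MAX): max(-10, -30, 4) = 4
AE (MIN): min(-35, -10, 36, 10) = -35
AF (MIN): min(-22, 29, 47, 9) = -22
AG (MIN): min(-15, 34) = -15
L (MAX): max(-35, -22, -15) = -15
C (MIN): min(4, -15) = -15
X (MIN): min(1, 11, 20) = 1
Y (MIN): min(-11, -24, -8) = -24
H (MAX): max(1, -24) = 1
Z (MIN): min(-13, 7, 29, 6) = -13
AA (MIN): min(16, 49, -27) = -27
J (MAX): max(-13, -27) = -13
B (MIN): min(1, -13) = -13
MAX prefers the higher value; C=-15, B=-13. B is better since -13 > -15.

B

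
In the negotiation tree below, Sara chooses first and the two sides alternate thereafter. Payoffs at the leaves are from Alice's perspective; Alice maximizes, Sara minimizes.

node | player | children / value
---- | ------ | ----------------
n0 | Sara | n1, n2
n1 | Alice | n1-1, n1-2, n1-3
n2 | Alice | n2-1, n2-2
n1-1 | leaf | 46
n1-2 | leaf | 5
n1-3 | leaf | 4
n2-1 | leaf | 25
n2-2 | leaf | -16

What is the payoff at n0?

25

n1 (Alice): max(46, 5, 4) = 46
n2 (Alice): max(25, -16) = 25
n0 (Sara): min(46, 25) = 25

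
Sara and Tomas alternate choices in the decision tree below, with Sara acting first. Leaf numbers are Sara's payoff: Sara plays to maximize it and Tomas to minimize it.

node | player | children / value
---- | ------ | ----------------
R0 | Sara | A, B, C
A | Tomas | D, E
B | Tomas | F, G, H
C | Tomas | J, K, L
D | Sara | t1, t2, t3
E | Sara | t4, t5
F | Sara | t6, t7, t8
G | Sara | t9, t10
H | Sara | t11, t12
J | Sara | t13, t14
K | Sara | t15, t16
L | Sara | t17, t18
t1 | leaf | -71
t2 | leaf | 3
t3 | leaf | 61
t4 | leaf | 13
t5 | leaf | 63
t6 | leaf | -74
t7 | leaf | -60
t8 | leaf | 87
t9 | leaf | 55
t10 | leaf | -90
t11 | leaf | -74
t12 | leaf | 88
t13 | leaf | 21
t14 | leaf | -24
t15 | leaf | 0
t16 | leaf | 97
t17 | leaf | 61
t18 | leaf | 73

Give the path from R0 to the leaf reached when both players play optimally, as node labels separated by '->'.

D (Sara): max(-71, 3, 61) = 61
E (Sara): max(13, 63) = 63
A (Tomas): min(61, 63) = 61
F (Sara): max(-74, -60, 87) = 87
G (Sara): max(55, -90) = 55
H (Sara): max(-74, 88) = 88
B (Tomas): min(87, 55, 88) = 55
J (Sara): max(21, -24) = 21
K (Sara): max(0, 97) = 97
L (Sara): max(61, 73) = 73
C (Tomas): min(21, 97, 73) = 21
R0 (Sara): max(61, 55, 21) = 61
At R0, Sara picks A (highest: 61).
At A, Tomas picks D (lowest: 61).
At D, Sara picks t3 (highest: 61).
Terminal value 61.

R0 -> A -> D -> t3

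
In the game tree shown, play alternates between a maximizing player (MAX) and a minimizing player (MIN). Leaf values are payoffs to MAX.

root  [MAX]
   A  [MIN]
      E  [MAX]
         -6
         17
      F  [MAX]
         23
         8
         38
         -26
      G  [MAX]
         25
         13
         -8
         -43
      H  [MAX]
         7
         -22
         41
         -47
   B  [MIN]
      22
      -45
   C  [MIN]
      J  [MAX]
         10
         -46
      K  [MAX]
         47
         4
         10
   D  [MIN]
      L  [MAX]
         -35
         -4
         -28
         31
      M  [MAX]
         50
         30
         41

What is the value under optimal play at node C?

10

J (MAX): max(10, -46) = 10
K (MAX): max(47, 4, 10) = 47
C (MIN): min(10, 47) = 10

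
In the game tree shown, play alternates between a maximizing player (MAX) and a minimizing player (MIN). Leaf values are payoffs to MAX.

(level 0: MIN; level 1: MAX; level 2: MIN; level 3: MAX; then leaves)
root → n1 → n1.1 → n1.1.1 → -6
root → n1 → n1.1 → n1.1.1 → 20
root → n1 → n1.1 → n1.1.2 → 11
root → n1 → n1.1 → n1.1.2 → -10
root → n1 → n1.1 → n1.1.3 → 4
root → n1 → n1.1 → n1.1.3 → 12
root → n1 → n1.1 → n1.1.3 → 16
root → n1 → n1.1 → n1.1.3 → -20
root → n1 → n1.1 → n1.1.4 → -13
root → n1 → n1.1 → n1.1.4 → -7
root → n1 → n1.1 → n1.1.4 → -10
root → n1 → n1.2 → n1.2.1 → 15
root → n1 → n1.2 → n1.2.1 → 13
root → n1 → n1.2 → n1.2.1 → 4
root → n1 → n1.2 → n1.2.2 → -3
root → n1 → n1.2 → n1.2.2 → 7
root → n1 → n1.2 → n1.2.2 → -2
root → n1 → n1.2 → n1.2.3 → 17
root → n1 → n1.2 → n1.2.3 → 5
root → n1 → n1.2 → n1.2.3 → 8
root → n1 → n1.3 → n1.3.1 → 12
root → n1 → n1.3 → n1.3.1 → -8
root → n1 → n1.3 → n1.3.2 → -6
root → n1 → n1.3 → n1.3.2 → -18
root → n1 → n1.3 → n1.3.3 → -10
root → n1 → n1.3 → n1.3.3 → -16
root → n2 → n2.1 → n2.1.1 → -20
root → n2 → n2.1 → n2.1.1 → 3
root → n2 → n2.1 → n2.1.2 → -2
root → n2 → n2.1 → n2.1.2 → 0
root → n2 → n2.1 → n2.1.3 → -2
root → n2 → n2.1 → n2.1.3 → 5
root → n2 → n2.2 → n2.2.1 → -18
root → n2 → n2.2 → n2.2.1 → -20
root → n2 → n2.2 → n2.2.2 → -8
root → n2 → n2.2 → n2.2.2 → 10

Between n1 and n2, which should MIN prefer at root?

n1.1.1 (MAX): max(-6, 20) = 20
n1.1.2 (MAX): max(11, -10) = 11
n1.1.3 (MAX): max(4, 12, 16, -20) = 16
n1.1.4 (MAX): max(-13, -7, -10) = -7
n1.1 (MIN): min(20, 11, 16, -7) = -7
n1.2.1 (MAX): max(15, 13, 4) = 15
n1.2.2 (MAX): max(-3, 7, -2) = 7
n1.2.3 (MAX): max(17, 5, 8) = 17
n1.2 (MIN): min(15, 7, 17) = 7
n1.3.1 (MAX): max(12, -8) = 12
n1.3.2 (MAX): max(-6, -18) = -6
n1.3.3 (MAX): max(-10, -16) = -10
n1.3 (MIN): min(12, -6, -10) = -10
n1 (MAX): max(-7, 7, -10) = 7
n2.1.1 (MAX): max(-20, 3) = 3
n2.1.2 (MAX): max(-2, 0) = 0
n2.1.3 (MAX): max(-2, 5) = 5
n2.1 (MIN): min(3, 0, 5) = 0
n2.2.1 (MAX): max(-18, -20) = -18
n2.2.2 (MAX): max(-8, 10) = 10
n2.2 (MIN): min(-18, 10) = -18
n2 (MAX): max(0, -18) = 0
MIN prefers the lower value; n1=7, n2=0. n2 is better since 0 < 7.

n2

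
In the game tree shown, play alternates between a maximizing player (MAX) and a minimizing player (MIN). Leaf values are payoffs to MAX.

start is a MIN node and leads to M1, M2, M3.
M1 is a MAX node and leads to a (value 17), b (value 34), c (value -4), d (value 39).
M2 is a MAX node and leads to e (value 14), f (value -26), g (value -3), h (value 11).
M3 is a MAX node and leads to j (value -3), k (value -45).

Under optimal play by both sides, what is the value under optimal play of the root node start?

-3

M1 (MAX): max(17, 34, -4, 39) = 39
M2 (MAX): max(14, -26, -3, 11) = 14
M3 (MAX): max(-3, -45) = -3
start (MIN): min(39, 14, -3) = -3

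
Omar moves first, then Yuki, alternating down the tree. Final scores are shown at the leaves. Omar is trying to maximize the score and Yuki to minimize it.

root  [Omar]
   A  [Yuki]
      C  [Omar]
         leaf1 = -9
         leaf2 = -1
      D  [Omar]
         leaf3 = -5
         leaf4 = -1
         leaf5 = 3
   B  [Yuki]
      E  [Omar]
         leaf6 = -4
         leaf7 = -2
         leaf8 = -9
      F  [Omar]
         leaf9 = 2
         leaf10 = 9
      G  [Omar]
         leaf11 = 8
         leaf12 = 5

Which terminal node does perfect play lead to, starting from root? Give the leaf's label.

leaf2

C (Omar): max(-9, -1) = -1
D (Omar): max(-5, -1, 3) = 3
A (Yuki): min(-1, 3) = -1
E (Omar): max(-4, -2, -9) = -2
F (Omar): max(2, 9) = 9
G (Omar): max(8, 5) = 8
B (Yuki): min(-2, 9, 8) = -2
root (Omar): max(-1, -2) = -1
At root, Omar picks A (highest: -1).
At A, Yuki picks C (lowest: -1).
At C, Omar picks leaf2 (highest: -1).
Terminal value -1.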